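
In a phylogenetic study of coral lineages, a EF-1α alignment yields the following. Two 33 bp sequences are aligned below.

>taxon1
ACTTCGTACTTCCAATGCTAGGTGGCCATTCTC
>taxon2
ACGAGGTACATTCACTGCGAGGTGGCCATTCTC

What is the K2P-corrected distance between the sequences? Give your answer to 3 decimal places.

0.252

Of 33 sites, 1 differences are transitions and 6 are transversions, so P = 1/33 ≈ 0.030303 and Q = 6/33 ≈ 0.181818.
Under the Kimura two-parameter model, d = −½ ln(1 − 2P − Q) − ¼ ln(1 − 2Q).
1 − 2P − Q = 0.757576, giving −½ ln(0.757576) = 0.138816.
1 − 2Q = 0.636364, giving −¼ ln(0.636364) = 0.112996.
d = 0.138816 + 0.112996 = 0.251812.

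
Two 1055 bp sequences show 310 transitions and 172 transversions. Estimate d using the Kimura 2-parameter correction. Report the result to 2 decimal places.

0.79

P = 310/1055 ≈ 0.293839 and Q = 172/1055 ≈ 0.163033.
Under the Kimura two-parameter model, d = −½ ln(1 − 2P − Q) − ¼ ln(1 − 2Q).
1 − 2P − Q = 0.249289, giving −½ ln(0.249289) = 0.694571.
1 − 2Q = 0.673934, giving −¼ ln(0.673934) = 0.098656.
d = 0.694571 + 0.098656 = 0.793227.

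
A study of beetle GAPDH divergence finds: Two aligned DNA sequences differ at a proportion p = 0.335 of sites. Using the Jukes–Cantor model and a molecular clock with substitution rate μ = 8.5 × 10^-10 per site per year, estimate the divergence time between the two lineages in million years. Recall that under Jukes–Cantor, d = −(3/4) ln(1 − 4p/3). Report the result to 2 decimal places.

d = −(3/4) ln(1 − 4p/3) = −0.75 ln(1 − 0.446667) = −0.75 ln(0.553333)
  = −0.75 × (-0.591795) = 0.443846 substitutions/site.
Under a molecular clock d = 2μt, so t = d/(2μ) = 0.443846 / (2 × 8.5 × 10^-10) = 261.09 million years.

261.09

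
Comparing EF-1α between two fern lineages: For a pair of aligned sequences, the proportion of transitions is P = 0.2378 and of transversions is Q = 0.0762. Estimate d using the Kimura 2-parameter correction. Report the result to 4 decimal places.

0.4426

Under the Kimura two-parameter model, d = −½ ln(1 − 2P − Q) − ¼ ln(1 − 2Q).
1 − 2P − Q = 0.4482, giving −½ ln(0.4482) = 0.401258.
1 − 2Q = 0.8476, giving −¼ ln(0.8476) = 0.041337.
d = 0.401258 + 0.041337 = 0.442595.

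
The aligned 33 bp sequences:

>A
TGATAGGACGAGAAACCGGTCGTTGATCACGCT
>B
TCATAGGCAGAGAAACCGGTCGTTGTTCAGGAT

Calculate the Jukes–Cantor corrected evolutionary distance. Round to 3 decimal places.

The sequences differ at 6 of 33 sites (2, 8, 9, 26, 30, 32), so p = 6/33 ≈ 0.181818.
d = −(3/4) ln(1 − 4p/3) = −0.75 ln(1 − 0.242424) = −0.75 ln(0.757576)
  = −0.75 × (-0.277631) = 0.208223 substitutions/site.

0.208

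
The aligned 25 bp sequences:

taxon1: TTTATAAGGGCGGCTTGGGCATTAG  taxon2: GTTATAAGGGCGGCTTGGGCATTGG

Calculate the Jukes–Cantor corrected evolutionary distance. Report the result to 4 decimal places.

0.0846

The sequences differ at 2 of 25 sites (1, 24), so p = 2/25 = 0.08.
d = −(3/4) ln(1 − 4p/3) = −0.75 ln(1 − 0.106667) = −0.75 ln(0.893333)
  = −0.75 × (-0.112796) = 0.084597 substitutions/site.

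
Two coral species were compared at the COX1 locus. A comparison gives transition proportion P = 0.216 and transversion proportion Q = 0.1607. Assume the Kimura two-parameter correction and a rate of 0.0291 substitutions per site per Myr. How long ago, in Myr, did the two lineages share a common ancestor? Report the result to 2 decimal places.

9.38

Under the Kimura two-parameter model, d = −½ ln(1 − 2P − Q) − ¼ ln(1 − 2Q).
1 − 2P − Q = 0.4073, giving −½ ln(0.4073) = 0.449103.
1 − 2Q = 0.6786, giving −¼ ln(0.6786) = 0.096931.
d = 0.449103 + 0.096931 = 0.546034.
Under a molecular clock d = 2μt, so t = d/(2μ) = 0.546034 / (2 × 0.0291) = 9.38 Myr.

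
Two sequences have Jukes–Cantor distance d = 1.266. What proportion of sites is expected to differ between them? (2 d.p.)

0.61

p = (3/4)(1 − e^(−4d/3)) = 0.75 × (1 − e^(-1.688)) = 0.75 × (1 − 0.184889) = 0.611333.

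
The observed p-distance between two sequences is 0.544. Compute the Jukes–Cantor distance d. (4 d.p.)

0.9691

d = −(3/4) ln(1 − 4p/3) = −0.75 ln(1 − 0.725333) = −0.75 ln(0.274667)
  = −0.75 × (-1.292196) = 0.969147 substitutions/site.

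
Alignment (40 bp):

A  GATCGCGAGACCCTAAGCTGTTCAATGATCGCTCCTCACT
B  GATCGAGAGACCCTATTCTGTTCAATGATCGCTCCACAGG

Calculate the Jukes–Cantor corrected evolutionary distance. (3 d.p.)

0.167

The sequences differ at 6 of 40 sites (6, 16, 17, 36, 39, 40), so p = 6/40 = 0.15.
d = −(3/4) ln(1 − 4p/3) = −0.75 ln(1 − 0.2) = −0.75 ln(0.8)
  = −0.75 × (-0.223144) = 0.167358 substitutions/site.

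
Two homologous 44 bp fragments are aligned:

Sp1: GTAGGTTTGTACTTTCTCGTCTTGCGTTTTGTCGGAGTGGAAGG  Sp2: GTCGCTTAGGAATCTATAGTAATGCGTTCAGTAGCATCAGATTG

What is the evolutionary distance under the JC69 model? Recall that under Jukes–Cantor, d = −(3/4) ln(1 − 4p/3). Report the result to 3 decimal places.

0.643

The sequences differ at 19 of 44 sites, so p = 19/44 ≈ 0.431818.
d = −(3/4) ln(1 − 4p/3) = −0.75 ln(1 − 0.575757) = −0.75 ln(0.424243)
  = −0.75 × (-0.857449) = 0.643087 substitutions/site.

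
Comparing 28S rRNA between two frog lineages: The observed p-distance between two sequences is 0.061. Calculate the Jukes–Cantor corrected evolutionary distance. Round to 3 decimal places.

0.064

d = −(3/4) ln(1 − 4p/3) = −0.75 ln(1 − 0.081333) = −0.75 ln(0.918667)
  = −0.75 × (-0.084832) = 0.063624 substitutions/site.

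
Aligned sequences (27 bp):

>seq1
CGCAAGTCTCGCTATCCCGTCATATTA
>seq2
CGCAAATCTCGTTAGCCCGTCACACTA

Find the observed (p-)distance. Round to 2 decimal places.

0.19

The sequences differ at 5 of 27 positions (sites 6, 12, 15, 23, 25).
p = 5/27 = 0.185185… ≈ 0.19 (to 2 d.p.).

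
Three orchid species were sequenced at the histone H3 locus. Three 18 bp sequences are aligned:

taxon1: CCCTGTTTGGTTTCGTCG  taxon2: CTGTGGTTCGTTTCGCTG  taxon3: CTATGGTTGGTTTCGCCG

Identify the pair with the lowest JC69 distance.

taxon1–taxon2: 6/18 differ, p = 0.333, d = 0.441.
taxon1–taxon3: 4/18 differ, p = 0.222, d = 0.264.
taxon2–taxon3: 3/18 differ, p = 0.167, d = 0.188.
The smallest distance is between taxon2 and taxon3.

taxon2 and taxon3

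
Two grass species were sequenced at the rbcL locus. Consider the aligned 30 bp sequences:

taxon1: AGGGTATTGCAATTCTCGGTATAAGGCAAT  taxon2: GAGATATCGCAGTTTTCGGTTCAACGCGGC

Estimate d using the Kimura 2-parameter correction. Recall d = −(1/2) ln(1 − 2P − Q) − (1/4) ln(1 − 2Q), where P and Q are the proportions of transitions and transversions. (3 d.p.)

Of 30 sites, 10 differences are transitions and 2 are transversions, so P = 10/30 ≈ 0.333333 and Q = 2/30 ≈ 0.066667.
Under the Kimura two-parameter model, d = −½ ln(1 − 2P − Q) − ¼ ln(1 − 2Q).
1 − 2P − Q = 0.266667, giving −½ ln(0.266667) = 0.660877.
1 − 2Q = 0.866666, giving −¼ ln(0.866666) = 0.035775.
d = 0.660877 + 0.035775 = 0.696652.

0.697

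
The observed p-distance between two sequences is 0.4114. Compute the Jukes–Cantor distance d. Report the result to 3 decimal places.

0.596

d = −(3/4) ln(1 − 4p/3) = −0.75 ln(1 − 0.548533) = −0.75 ln(0.451467)
  = −0.75 × (-0.795253) = 0.596440 substitutions/site.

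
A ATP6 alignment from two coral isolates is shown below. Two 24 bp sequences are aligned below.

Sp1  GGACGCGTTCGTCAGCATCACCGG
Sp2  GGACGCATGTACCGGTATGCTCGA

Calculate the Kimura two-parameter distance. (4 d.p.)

0.8562

Of 24 sites, 8 differences are transitions and 3 are transversions, so P = 8/24 ≈ 0.333333 and Q = 3/24 = 0.125.
Under the Kimura two-parameter model, d = −½ ln(1 − 2P − Q) − ¼ ln(1 − 2Q).
1 − 2P − Q = 0.208334, giving −½ ln(0.208334) = 0.784306.
1 − 2Q = 0.75, giving −¼ ln(0.75) = 0.071921.
d = 0.784306 + 0.071921 = 0.856227.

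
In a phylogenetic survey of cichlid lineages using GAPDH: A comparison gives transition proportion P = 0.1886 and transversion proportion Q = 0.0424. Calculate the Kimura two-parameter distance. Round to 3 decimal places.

Under the Kimura two-parameter model, d = −½ ln(1 − 2P − Q) − ¼ ln(1 − 2Q).
1 − 2P − Q = 0.5804, giving −½ ln(0.5804) = 0.272019.
1 − 2Q = 0.9152, giving −¼ ln(0.9152) = 0.022153.
d = 0.272019 + 0.022153 = 0.294172.

0.294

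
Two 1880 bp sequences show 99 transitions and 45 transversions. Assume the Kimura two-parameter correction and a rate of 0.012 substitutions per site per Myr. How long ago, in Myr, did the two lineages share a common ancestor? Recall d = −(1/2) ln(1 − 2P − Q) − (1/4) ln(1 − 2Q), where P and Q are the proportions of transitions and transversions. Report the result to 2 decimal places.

P = 99/1880 ≈ 0.05266 and Q = 45/1880 ≈ 0.023936.
Under the Kimura two-parameter model, d = −½ ln(1 − 2P − Q) − ¼ ln(1 − 2Q).
1 − 2P − Q = 0.870744, giving −½ ln(0.870744) = 0.069204.
1 − 2Q = 0.952128, giving −¼ ln(0.952128) = 0.012264.
d = 0.069204 + 0.012264 = 0.081468.
Under a molecular clock d = 2μt, so t = d/(2μ) = 0.081468 / (2 × 0.012) = 3.39 Myr.

3.39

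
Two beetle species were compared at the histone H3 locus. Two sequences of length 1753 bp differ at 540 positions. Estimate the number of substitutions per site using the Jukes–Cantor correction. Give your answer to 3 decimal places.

p = 540/1753 ≈ 0.308043.
d = −(3/4) ln(1 − 4p/3) = −0.75 ln(1 − 0.410724) = −0.75 ln(0.589276)
  = −0.75 × (-0.528861) = 0.396646 substitutions/site.

0.397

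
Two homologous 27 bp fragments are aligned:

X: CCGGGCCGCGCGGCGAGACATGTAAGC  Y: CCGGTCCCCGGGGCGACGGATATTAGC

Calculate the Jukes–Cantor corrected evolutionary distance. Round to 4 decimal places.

The sequences differ at 8 of 27 sites (5, 8, 11, 17, 18, 19, 22, 24), so p = 8/27 ≈ 0.296296.
d = −(3/4) ln(1 − 4p/3) = −0.75 ln(1 − 0.395061) = −0.75 ln(0.604939)
  = −0.75 × (-0.502628) = 0.376971 substitutions/site.

0.3770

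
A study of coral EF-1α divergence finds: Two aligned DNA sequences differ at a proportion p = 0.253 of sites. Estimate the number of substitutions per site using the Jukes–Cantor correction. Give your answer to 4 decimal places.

d = −(3/4) ln(1 − 4p/3) = −0.75 ln(1 − 0.337333) = −0.75 ln(0.662667)
  = −0.75 × (-0.411483) = 0.308612 substitutions/site.

0.3086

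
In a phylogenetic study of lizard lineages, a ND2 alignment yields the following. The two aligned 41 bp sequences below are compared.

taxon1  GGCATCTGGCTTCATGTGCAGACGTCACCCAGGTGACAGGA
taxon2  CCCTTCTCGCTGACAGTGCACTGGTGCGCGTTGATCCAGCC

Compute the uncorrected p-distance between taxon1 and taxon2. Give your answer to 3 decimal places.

0.537

The sequences differ at 22 of 41 positions.
p = 22/41 = 0.536585… ≈ 0.537 (to 3 d.p.).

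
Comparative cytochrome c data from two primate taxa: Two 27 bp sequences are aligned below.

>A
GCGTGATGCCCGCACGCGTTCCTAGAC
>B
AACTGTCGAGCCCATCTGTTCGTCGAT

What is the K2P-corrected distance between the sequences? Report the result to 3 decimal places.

0.883

Of 27 sites, 5 differences are transitions and 9 are transversions, so P = 5/27 ≈ 0.185185 and Q = 9/27 ≈ 0.333333.
Under the Kimura two-parameter model, d = −½ ln(1 − 2P − Q) − ¼ ln(1 − 2Q).
1 − 2P − Q = 0.296297, giving −½ ln(0.296297) = 0.608196.
1 − 2Q = 0.333334, giving −¼ ln(0.333334) = 0.274653.
d = 0.608196 + 0.274653 = 0.882849.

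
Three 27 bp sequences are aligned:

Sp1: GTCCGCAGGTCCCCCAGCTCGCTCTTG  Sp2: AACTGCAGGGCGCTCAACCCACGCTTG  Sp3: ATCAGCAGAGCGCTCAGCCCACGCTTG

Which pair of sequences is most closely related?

Sp1–Sp2: 10/27 differ, p = 0.370, d = 0.511.
Sp1–Sp3: 9/27 differ, p = 0.333, d = 0.441.
Sp2–Sp3: 4/27 differ, p = 0.148, d = 0.165.
The smallest distance is between Sp2 and Sp3.

Sp2 and Sp3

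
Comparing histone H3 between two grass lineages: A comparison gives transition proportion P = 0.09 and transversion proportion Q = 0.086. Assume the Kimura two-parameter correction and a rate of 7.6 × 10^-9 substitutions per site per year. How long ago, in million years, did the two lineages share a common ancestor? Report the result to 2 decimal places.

13.28

Under the Kimura two-parameter model, d = −½ ln(1 − 2P − Q) − ¼ ln(1 − 2Q).
1 − 2P − Q = 0.734, giving −½ ln(0.734) = 0.154623.
1 − 2Q = 0.828, giving −¼ ln(0.828) = 0.047186.
d = 0.154623 + 0.047186 = 0.201809.
Under a molecular clock d = 2μt, so t = d/(2μ) = 0.201809 / (2 × 7.6 × 10^-9) = 13.28 million years.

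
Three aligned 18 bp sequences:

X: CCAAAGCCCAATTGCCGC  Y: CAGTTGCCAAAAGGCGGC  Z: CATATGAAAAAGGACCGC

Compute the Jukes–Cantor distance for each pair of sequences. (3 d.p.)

X–Y: 8/18 sites differ → p ≈ 0.444444, d = −0.75 ln(1 − 0.592592) = 0.673455 ≈ 0.673.
X–Z: 9/18 sites differ → p = 0.5, d = −0.75 ln(1 − 0.666667) = 0.823960 ≈ 0.824.
Y–Z: 7/18 sites differ → p ≈ 0.388889, d = −0.75 ln(1 − 0.518519) = 0.548166 ≈ 0.548.

d(X,Y) = 0.673, d(X,Z) = 0.824, d(Y,Z) = 0.548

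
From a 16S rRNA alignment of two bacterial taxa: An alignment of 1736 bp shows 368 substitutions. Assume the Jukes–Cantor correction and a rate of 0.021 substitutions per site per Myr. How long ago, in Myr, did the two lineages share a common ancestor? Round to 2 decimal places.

5.93

p = 368/1736 ≈ 0.211982.
d = −(3/4) ln(1 − 4p/3) = −0.75 ln(1 − 0.282643) = −0.75 ln(0.717357)
  = −0.75 × (-0.332182) = 0.249137 substitutions/site.
Under a molecular clock d = 2μt, so t = d/(2μ) = 0.249137 / (2 × 0.021) = 5.93 Myr.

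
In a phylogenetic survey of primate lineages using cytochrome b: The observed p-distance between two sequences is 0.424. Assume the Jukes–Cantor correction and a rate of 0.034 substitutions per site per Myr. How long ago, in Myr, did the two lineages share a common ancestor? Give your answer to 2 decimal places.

9.19

d = −(3/4) ln(1 − 4p/3) = −0.75 ln(1 − 0.565333) = −0.75 ln(0.434667)
  = −0.75 × (-0.833175) = 0.624881 substitutions/site.
Under a molecular clock d = 2μt, so t = d/(2μ) = 0.624881 / (2 × 0.034) = 9.19 Myr.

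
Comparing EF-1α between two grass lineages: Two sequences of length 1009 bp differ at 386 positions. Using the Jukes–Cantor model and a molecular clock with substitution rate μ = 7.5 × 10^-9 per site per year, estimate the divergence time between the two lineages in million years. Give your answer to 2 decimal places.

p = 386/1009 ≈ 0.382557.
d = −(3/4) ln(1 − 4p/3) = −0.75 ln(1 − 0.510076) = −0.75 ln(0.489924)
  = −0.75 × (-0.713505) = 0.535129 substitutions/site.
Under a molecular clock d = 2μt, so t = d/(2μ) = 0.535129 / (2 × 7.5 × 10^-9) = 35.68 million years.

35.68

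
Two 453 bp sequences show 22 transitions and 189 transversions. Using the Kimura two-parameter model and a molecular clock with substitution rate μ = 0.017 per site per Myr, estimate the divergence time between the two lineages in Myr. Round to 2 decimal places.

P = 22/453 ≈ 0.048565 and Q = 189/453 ≈ 0.417219.
Under the Kimura two-parameter model, d = −½ ln(1 − 2P − Q) − ¼ ln(1 − 2Q).
1 − 2P − Q = 0.485651, giving −½ ln(0.485651) = 0.361133.
1 − 2Q = 0.165562, giving −¼ ln(0.165562) = 0.449602.
d = 0.361133 + 0.449602 = 0.810735.
Under a molecular clock d = 2μt, so t = d/(2μ) = 0.810735 / (2 × 0.017) = 23.85 Myr.

23.85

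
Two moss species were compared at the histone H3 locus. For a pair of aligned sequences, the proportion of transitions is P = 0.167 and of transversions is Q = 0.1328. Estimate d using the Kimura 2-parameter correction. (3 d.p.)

Under the Kimura two-parameter model, d = −½ ln(1 − 2P − Q) − ¼ ln(1 − 2Q).
1 − 2P − Q = 0.5332, giving −½ ln(0.5332) = 0.314429.
1 − 2Q = 0.7344, giving −¼ ln(0.7344) = 0.077175.
d = 0.314429 + 0.077175 = 0.391604.

0.392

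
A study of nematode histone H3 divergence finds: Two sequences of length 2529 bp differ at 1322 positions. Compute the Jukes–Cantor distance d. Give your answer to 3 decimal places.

p = 1322/2529 ≈ 0.522736.
d = −(3/4) ln(1 − 4p/3) = −0.75 ln(1 − 0.696981) = −0.75 ln(0.303019)
  = −0.75 × (-1.193960) = 0.895470 substitutions/site.

0.895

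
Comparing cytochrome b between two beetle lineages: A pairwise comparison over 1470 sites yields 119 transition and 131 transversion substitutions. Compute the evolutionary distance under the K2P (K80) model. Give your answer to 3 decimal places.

P = 119/1470 ≈ 0.080952 and Q = 131/1470 ≈ 0.089116.
Under the Kimura two-parameter model, d = −½ ln(1 − 2P − Q) − ¼ ln(1 − 2Q).
1 − 2P − Q = 0.74898, giving −½ ln(0.74898) = 0.144521.
1 − 2Q = 0.821768, giving −¼ ln(0.821768) = 0.049074.
d = 0.144521 + 0.049074 = 0.193595.

0.194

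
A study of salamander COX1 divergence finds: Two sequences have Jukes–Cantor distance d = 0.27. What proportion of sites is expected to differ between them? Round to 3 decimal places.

p = (3/4)(1 − e^(−4d/3)) = 0.75 × (1 − e^(-0.36)) = 0.75 × (1 − 0.697676) = 0.226743.

0.227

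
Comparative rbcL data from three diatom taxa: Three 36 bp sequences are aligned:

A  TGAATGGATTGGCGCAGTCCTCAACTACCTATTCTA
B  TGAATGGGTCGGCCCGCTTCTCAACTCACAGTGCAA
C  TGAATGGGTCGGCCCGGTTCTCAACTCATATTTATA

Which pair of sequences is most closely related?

A–B: 12/36 differ, p = 0.333, d = 0.441.
A–C: 11/36 differ, p = 0.306, d = 0.392.
B–C: 6/36 differ, p = 0.167, d = 0.188.
The smallest distance is between B and C.

B and C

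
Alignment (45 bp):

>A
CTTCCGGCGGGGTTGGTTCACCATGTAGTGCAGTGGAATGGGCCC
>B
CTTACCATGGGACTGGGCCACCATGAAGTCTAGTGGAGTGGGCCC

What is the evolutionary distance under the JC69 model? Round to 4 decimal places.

The sequences differ at 12 of 45 sites, so p = 12/45 ≈ 0.266667.
d = −(3/4) ln(1 − 4p/3) = −0.75 ln(1 − 0.355556) = −0.75 ln(0.644444)
  = −0.75 × (-0.439367) = 0.329525 substitutions/site.

0.3295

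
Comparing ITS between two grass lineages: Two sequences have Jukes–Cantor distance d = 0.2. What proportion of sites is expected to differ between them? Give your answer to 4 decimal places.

0.1756

p = (3/4)(1 − e^(−4d/3)) = 0.75 × (1 − e^(-0.266667)) = 0.75 × (1 − 0.765928) = 0.175554.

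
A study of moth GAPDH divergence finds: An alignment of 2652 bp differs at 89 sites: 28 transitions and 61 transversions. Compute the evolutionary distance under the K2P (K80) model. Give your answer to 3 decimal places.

P = 28/2652 ≈ 0.010558 and Q = 61/2652 ≈ 0.023002.
Under the Kimura two-parameter model, d = −½ ln(1 − 2P − Q) − ¼ ln(1 − 2Q).
1 − 2P − Q = 0.955882, giving −½ ln(0.955882) = 0.022560.
1 − 2Q = 0.953996, giving −¼ ln(0.953996) = 0.011774.
d = 0.022560 + 0.011774 = 0.034334.

0.034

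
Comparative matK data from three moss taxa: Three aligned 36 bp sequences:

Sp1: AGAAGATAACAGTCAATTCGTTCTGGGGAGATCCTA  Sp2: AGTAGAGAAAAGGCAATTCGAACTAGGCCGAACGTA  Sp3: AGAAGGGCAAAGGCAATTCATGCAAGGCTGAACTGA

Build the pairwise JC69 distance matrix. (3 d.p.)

d(Sp1,Sp2) = 0.392, d(Sp1,Sp3) = 0.548, d(Sp2,Sp3) = 0.347

Sp1–Sp2: 11/36 sites differ → p ≈ 0.305556, d = −0.75 ln(1 − 0.407408) = 0.392437 ≈ 0.392.
Sp1–Sp3: 14/36 sites differ → p ≈ 0.388889, d = −0.75 ln(1 − 0.518519) = 0.548166 ≈ 0.548.
Sp2–Sp3: 10/36 sites differ → p ≈ 0.277778, d = −0.75 ln(1 − 0.370371) = 0.346968 ≈ 0.347.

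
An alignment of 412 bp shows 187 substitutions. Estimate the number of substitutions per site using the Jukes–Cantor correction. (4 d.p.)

0.6970

p = 187/412 ≈ 0.453883.
d = −(3/4) ln(1 − 4p/3) = −0.75 ln(1 − 0.605177) = −0.75 ln(0.394823)
  = −0.75 × (-0.929318) = 0.696989 substitutions/site.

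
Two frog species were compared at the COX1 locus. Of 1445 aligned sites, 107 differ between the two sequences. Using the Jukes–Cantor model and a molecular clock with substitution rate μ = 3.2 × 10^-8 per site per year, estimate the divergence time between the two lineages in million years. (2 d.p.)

p = 107/1445 ≈ 0.074048.
d = −(3/4) ln(1 − 4p/3) = −0.75 ln(1 − 0.098731) = −0.75 ln(0.901269)
  = −0.75 × (-0.103952) = 0.077964 substitutions/site.
Under a molecular clock d = 2μt, so t = d/(2μ) = 0.077964 / (2 × 3.2 × 10^-8) = 1.22 million years.

1.22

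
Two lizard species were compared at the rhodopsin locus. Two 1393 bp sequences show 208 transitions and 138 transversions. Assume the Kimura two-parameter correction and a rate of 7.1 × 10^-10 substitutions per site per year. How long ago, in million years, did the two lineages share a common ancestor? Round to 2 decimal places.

P = 208/1393 ≈ 0.149318 and Q = 138/1393 ≈ 0.099067.
Under the Kimura two-parameter model, d = −½ ln(1 − 2P − Q) − ¼ ln(1 − 2Q).
1 − 2P − Q = 0.602297, giving −½ ln(0.602297) = 0.253502.
1 − 2Q = 0.801866, giving −¼ ln(0.801866) = 0.055203.
d = 0.253502 + 0.055203 = 0.308705.
Under a molecular clock d = 2μt, so t = d/(2μ) = 0.308705 / (2 × 7.1 × 10^-10) = 217.40 million years.

217.40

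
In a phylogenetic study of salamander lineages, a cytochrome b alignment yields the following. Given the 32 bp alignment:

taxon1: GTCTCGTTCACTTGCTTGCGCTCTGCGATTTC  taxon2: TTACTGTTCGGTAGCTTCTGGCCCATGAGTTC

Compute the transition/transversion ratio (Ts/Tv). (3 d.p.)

1.143

Transitions are A↔G and C↔T; transversions are all other mismatches.
Transitions: 8. Transversions: 7.
R = 8/7 = 1.142857… ≈ 1.143 (to 3 d.p.).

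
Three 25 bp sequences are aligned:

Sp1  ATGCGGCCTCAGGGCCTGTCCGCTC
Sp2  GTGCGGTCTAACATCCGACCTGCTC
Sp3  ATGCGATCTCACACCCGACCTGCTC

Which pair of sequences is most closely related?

Sp1–Sp2: 10/25 differ, p = 0.400, d = 0.572.
Sp1–Sp3: 9/25 differ, p = 0.360, d = 0.490.
Sp2–Sp3: 4/25 differ, p = 0.160, d = 0.180.
The smallest distance is between Sp2 and Sp3.

Sp2 and Sp3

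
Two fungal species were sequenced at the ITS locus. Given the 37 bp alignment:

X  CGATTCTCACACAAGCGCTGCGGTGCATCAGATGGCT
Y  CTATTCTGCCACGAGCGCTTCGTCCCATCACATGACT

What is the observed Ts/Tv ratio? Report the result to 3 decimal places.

0.429

Transitions are A↔G and C↔T; transversions are all other mismatches.
Transitions: 3. Transversions: 7.
R = 3/7 = 0.428571… ≈ 0.429 (to 3 d.p.).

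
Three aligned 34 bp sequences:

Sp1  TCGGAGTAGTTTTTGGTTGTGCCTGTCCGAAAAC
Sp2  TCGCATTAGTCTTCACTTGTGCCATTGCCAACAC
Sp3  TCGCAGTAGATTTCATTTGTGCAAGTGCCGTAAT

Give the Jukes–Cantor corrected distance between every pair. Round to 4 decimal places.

Sp1–Sp2: 11/34 sites differ → p ≈ 0.323529, d = −0.75 ln(1 − 0.431372) = 0.423397 ≈ 0.4234.
Sp1–Sp3: 12/34 sites differ → p ≈ 0.352941, d = −0.75 ln(1 − 0.470588) = 0.476991 ≈ 0.4770.
Sp2–Sp3: 10/34 sites differ → p ≈ 0.294118, d = −0.75 ln(1 − 0.392157) = 0.373379 ≈ 0.3734.

d(Sp1,Sp2) = 0.4234, d(Sp1,Sp3) = 0.4770, d(Sp2,Sp3) = 0.3734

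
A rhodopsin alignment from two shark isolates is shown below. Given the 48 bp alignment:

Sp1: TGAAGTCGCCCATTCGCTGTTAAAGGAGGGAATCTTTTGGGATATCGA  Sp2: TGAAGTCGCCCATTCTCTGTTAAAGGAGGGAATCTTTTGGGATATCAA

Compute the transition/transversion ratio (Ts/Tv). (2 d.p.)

Transitions are A↔G and C↔T; transversions are all other mismatches.
Transitions: 1. Transversions: 1.
R = 1/1 = 1.00.

1.00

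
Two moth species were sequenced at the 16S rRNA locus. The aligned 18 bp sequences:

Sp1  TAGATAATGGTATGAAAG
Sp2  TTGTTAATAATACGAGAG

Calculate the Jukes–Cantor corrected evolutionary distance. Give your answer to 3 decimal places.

0.441

The sequences differ at 6 of 18 sites (2, 4, 9, 10, 13, 16), so p = 6/18 ≈ 0.333333.
d = −(3/4) ln(1 − 4p/3) = −0.75 ln(1 − 0.444444) = −0.75 ln(0.555556)
  = −0.75 × (-0.587786) = 0.440840 substitutions/site.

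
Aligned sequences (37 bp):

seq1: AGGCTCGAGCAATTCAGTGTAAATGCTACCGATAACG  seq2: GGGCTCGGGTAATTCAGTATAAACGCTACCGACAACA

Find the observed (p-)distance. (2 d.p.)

The sequences differ at 7 of 37 positions (sites 1, 8, 10, 19, 24, 33, 37).
p = 7/37 = 0.189189… ≈ 0.19 (to 2 d.p.).

0.19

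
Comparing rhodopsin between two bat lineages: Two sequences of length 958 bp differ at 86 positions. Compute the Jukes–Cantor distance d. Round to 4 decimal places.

p = 86/958 ≈ 0.08977.
d = −(3/4) ln(1 − 4p/3) = −0.75 ln(1 − 0.119693) = −0.75 ln(0.880307)
  = −0.75 × (-0.127485) = 0.095614 substitutions/site.

0.0956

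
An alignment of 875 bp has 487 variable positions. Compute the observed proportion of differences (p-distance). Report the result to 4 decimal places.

p = 487/875 = 0.556571… ≈ 0.5566 (to 4 d.p.).

0.5566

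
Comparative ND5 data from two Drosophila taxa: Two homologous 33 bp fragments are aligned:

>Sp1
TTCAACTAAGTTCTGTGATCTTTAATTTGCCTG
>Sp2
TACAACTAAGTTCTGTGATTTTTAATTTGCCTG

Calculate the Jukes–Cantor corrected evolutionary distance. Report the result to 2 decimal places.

The sequences differ at 2 of 33 sites (2, 20), so p = 2/33 ≈ 0.060606.
d = −(3/4) ln(1 − 4p/3) = −0.75 ln(1 − 0.080808) = −0.75 ln(0.919192)
  = −0.75 × (-0.084260) = 0.063195 substitutions/site.

0.06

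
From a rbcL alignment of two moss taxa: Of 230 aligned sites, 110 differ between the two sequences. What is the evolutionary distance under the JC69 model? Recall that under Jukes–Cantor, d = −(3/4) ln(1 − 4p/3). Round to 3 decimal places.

p = 110/230 ≈ 0.478261.
d = −(3/4) ln(1 − 4p/3) = −0.75 ln(1 − 0.637681) = −0.75 ln(0.362319)
  = −0.75 × (-1.015230) = 0.761423 substitutions/site.

0.761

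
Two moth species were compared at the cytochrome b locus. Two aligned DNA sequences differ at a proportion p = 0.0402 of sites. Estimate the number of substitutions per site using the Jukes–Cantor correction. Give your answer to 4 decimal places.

0.0413

d = −(3/4) ln(1 − 4p/3) = −0.75 ln(1 − 0.0536) = −0.75 ln(0.9464)
  = −0.75 × (-0.055090) = 0.041318 substitutions/site.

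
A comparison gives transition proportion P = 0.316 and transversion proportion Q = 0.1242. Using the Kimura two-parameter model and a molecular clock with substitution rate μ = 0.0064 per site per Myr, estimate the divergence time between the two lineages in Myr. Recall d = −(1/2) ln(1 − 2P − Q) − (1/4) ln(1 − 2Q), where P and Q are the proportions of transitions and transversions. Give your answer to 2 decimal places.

60.71

Under the Kimura two-parameter model, d = −½ ln(1 − 2P − Q) − ¼ ln(1 − 2Q).
1 − 2P − Q = 0.2438, giving −½ ln(0.2438) = 0.705704.
1 − 2Q = 0.7516, giving −¼ ln(0.7516) = 0.071388.
d = 0.705704 + 0.071388 = 0.777092.
Under a molecular clock d = 2μt, so t = d/(2μ) = 0.777092 / (2 × 0.0064) = 60.71 Myr.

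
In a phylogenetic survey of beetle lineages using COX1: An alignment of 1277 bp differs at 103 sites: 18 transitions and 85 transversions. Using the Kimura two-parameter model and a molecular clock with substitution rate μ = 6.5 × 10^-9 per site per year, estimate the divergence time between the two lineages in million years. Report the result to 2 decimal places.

P = 18/1277 ≈ 0.014096 and Q = 85/1277 ≈ 0.066562.
Under the Kimura two-parameter model, d = −½ ln(1 − 2P − Q) − ¼ ln(1 − 2Q).
1 − 2P − Q = 0.905246, giving −½ ln(0.905246) = 0.049774.
1 − 2Q = 0.866876, giving −¼ ln(0.866876) = 0.035715.
d = 0.049774 + 0.035715 = 0.085489.
Under a molecular clock d = 2μt, so t = d/(2μ) = 0.085489 / (2 × 6.5 × 10^-9) = 6.58 million years.

6.58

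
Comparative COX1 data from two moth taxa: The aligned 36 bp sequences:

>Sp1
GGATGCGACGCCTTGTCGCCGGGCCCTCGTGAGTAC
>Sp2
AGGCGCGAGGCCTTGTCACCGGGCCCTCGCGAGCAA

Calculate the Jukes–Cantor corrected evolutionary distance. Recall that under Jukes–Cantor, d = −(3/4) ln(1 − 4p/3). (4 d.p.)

0.2635

The sequences differ at 8 of 36 sites (1, 3, 4, 9, 18, 30, 34, 36), so p = 8/36 ≈ 0.222222.
d = −(3/4) ln(1 − 4p/3) = −0.75 ln(1 − 0.296296) = −0.75 ln(0.703704)
  = −0.75 × (-0.351397) = 0.263548 substitutions/site.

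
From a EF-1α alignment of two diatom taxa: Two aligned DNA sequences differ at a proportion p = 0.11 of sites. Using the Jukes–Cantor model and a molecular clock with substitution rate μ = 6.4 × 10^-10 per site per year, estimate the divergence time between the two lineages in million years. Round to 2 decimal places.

d = −(3/4) ln(1 − 4p/3) = −0.75 ln(1 − 0.146667) = −0.75 ln(0.853333)
  = −0.75 × (-0.158605) = 0.118954 substitutions/site.
Under a molecular clock d = 2μt, so t = d/(2μ) = 0.118954 / (2 × 6.4 × 10^-10) = 92.93 million years.

92.93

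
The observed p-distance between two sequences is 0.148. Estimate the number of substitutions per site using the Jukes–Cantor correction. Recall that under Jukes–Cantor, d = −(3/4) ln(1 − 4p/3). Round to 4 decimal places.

0.1649

d = −(3/4) ln(1 − 4p/3) = −0.75 ln(1 − 0.197333) = −0.75 ln(0.802667)
  = −0.75 × (-0.219815) = 0.164861 substitutions/site.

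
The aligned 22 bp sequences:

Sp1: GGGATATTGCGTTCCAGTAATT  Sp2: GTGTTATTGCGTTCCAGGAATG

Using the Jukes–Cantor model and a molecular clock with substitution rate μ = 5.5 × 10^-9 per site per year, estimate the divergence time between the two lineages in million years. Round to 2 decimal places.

The sequences differ at 4 of 22 sites (2, 4, 18, 22), so p = 4/22 ≈ 0.181818.
d = −(3/4) ln(1 − 4p/3) = −0.75 ln(1 − 0.242424) = −0.75 ln(0.757576)
  = −0.75 × (-0.277631) = 0.208223 substitutions/site.
Under a molecular clock d = 2μt, so t = d/(2μ) = 0.208223 / (2 × 5.5 × 10^-9) = 18.93 million years.

18.93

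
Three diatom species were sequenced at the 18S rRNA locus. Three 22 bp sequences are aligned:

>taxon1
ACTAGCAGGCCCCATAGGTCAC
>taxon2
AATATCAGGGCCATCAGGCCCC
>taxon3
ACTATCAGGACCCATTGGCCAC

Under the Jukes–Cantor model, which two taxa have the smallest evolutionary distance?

taxon1 and taxon3

taxon1–taxon2: 8/22 differ, p = 0.364, d = 0.497.
taxon1–taxon3: 4/22 differ, p = 0.182, d = 0.208.
taxon2–taxon3: 7/22 differ, p = 0.318, d = 0.414.
The smallest distance is between taxon1 and taxon3.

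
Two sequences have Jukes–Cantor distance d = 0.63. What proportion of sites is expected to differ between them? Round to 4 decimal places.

p = (3/4)(1 − e^(−4d/3)) = 0.75 × (1 − e^(-0.84)) = 0.75 × (1 − 0.431711) = 0.426217.

0.4262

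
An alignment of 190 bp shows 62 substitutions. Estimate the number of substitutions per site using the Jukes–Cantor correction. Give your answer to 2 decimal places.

0.43

p = 62/190 ≈ 0.326316.
d = −(3/4) ln(1 − 4p/3) = −0.75 ln(1 − 0.435088) = −0.75 ln(0.564912)
  = −0.75 × (-0.571085) = 0.428314 substitutions/site.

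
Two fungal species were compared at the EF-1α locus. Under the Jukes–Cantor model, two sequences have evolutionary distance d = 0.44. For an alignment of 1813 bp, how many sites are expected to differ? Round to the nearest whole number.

603

Invert JC69: p = (3/4)(1 − e^(−4d/3)) = 0.75 × (1 − e^(-0.586667)) = 0.75 × (1 − 0.556178) = 0.332867.
Expected differing sites = pL ≈ 0.332867 × 1813 = 603.487871 ≈ 603.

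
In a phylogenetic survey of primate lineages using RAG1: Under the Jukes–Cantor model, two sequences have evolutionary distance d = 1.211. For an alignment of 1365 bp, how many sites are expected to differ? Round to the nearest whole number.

820

Invert JC69: p = (3/4)(1 − e^(−4d/3)) = 0.75 × (1 − e^(-1.614667)) = 0.75 × (1 − 0.198957) = 0.600782.
Expected differing sites = pL ≈ 0.600782 × 1365 = 820.06743 ≈ 820.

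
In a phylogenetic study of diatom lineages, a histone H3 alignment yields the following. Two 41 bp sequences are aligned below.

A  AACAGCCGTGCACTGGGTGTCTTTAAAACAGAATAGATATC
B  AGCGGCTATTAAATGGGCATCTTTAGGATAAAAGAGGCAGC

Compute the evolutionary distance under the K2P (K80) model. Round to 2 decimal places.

Of 41 sites, 12 differences are transitions and 5 are transversions, so P = 12/41 ≈ 0.292683 and Q = 5/41 ≈ 0.121951.
Under the Kimura two-parameter model, d = −½ ln(1 − 2P − Q) − ¼ ln(1 − 2Q).
1 − 2P − Q = 0.292683, giving −½ ln(0.292683) = 0.614333.
1 − 2Q = 0.756098, giving −¼ ln(0.756098) = 0.069896.
d = 0.614333 + 0.069896 = 0.684229.

0.68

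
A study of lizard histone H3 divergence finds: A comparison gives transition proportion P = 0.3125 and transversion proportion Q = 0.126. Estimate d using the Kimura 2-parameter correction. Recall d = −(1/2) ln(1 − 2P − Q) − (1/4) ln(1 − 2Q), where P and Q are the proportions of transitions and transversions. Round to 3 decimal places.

0.768

Under the Kimura two-parameter model, d = −½ ln(1 − 2P − Q) − ¼ ln(1 − 2Q).
1 − 2P − Q = 0.249, giving −½ ln(0.249) = 0.695151.
1 − 2Q = 0.748, giving −¼ ln(0.748) = 0.072588.
d = 0.695151 + 0.072588 = 0.767739.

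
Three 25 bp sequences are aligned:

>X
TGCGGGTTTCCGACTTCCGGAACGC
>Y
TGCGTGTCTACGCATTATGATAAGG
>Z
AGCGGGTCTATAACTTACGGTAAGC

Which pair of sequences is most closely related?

X–Y: 11/25 differ, p = 0.440, d = 0.663.
X–Z: 8/25 differ, p = 0.320, d = 0.417.
Y–Z: 9/25 differ, p = 0.360, d = 0.490.
The smallest distance is between X and Z.

X and Z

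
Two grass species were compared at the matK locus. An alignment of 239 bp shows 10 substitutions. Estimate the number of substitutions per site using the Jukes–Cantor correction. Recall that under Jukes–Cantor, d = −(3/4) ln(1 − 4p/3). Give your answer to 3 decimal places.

p = 10/239 ≈ 0.041841.
d = −(3/4) ln(1 − 4p/3) = −0.75 ln(1 − 0.055788) = −0.75 ln(0.944212)
  = −0.75 × (-0.057405) = 0.043054 substitutions/site.

0.043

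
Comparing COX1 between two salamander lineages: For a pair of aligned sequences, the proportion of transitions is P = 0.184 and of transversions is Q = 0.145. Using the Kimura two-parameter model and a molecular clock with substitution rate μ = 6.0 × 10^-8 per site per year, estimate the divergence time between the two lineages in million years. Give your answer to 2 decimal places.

Under the Kimura two-parameter model, d = −½ ln(1 − 2P − Q) − ¼ ln(1 − 2Q).
1 − 2P − Q = 0.487, giving −½ ln(0.487) = 0.359746.
1 − 2Q = 0.71, giving −¼ ln(0.71) = 0.085623.
d = 0.359746 + 0.085623 = 0.445369.
Under a molecular clock d = 2μt, so t = d/(2μ) = 0.445369 / (2 × 6.0 × 10^-8) = 3.71 million years.

3.71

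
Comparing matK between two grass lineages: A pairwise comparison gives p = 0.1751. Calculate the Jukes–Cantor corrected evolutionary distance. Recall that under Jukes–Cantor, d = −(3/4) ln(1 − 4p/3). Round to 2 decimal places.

0.20

d = −(3/4) ln(1 − 4p/3) = −0.75 ln(1 − 0.233467) = −0.75 ln(0.766533)
  = −0.75 × (-0.265878) = 0.199409 substitutions/site.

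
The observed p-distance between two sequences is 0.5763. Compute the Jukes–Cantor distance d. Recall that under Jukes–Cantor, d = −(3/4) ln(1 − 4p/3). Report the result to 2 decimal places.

d = −(3/4) ln(1 − 4p/3) = −0.75 ln(1 − 0.7684) = −0.75 ln(0.2316)
  = −0.75 × (-1.462744) = 1.097058 substitutions/site.

1.10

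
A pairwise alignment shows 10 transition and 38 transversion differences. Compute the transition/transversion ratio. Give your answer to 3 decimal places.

R = 10/38 = 0.263157… ≈ 0.263 (to 3 d.p.).

0.263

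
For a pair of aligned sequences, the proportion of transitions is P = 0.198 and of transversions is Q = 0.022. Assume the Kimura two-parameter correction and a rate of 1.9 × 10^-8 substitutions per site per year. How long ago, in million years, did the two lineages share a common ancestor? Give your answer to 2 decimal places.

Under the Kimura two-parameter model, d = −½ ln(1 − 2P − Q) − ¼ ln(1 − 2Q).
1 − 2P − Q = 0.582, giving −½ ln(0.582) = 0.270642.
1 − 2Q = 0.956, giving −¼ ln(0.956) = 0.011249.
d = 0.270642 + 0.011249 = 0.281891.
Under a molecular clock d = 2μt, so t = d/(2μ) = 0.281891 / (2 × 1.9 × 10^-8) = 7.42 million years.

7.42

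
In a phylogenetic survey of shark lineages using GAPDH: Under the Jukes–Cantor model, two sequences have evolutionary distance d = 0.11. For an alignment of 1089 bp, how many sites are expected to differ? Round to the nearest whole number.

Invert JC69: p = (3/4)(1 − e^(−4d/3)) = 0.75 × (1 − e^(-0.146667)) = 0.75 × (1 − 0.863582) = 0.102314.
Expected differing sites = pL ≈ 0.102314 × 1089 = 111.419946 ≈ 111.

111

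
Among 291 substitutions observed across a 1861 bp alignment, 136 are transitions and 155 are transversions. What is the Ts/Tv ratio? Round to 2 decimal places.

R = 136/155 = 0.877419… ≈ 0.88 (to 2 d.p.).

0.88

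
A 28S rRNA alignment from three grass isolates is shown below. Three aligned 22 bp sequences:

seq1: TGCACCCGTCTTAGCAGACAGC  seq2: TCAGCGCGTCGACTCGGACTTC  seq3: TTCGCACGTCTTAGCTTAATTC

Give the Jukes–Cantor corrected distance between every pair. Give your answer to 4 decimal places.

d(seq1,seq2) = 0.8240, d(seq1,seq3) = 0.4975, d(seq2,seq3) = 0.6987

seq1–seq2: 11/22 sites differ → p = 0.5, d = −0.75 ln(1 − 0.666667) = 0.823960 ≈ 0.8240.
seq1–seq3: 8/22 sites differ → p ≈ 0.363636, d = −0.75 ln(1 − 0.484848) = 0.497470 ≈ 0.4975.
seq2–seq3: 10/22 sites differ → p ≈ 0.454545, d = −0.75 ln(1 − 0.60606) = 0.698667 ≈ 0.6987.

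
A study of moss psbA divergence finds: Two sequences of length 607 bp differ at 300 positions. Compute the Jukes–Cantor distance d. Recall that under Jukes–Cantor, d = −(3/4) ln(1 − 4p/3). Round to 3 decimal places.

p = 300/607 ≈ 0.494234.
d = −(3/4) ln(1 − 4p/3) = −0.75 ln(1 − 0.658979) = −0.75 ln(0.341021)
  = −0.75 × (-1.075811) = 0.806858 substitutions/site.

0.807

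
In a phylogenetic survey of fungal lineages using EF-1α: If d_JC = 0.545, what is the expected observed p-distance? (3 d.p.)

p = (3/4)(1 − e^(−4d/3)) = 0.75 × (1 − e^(-0.726667)) = 0.75 × (1 − 0.483518) = 0.387362.

0.387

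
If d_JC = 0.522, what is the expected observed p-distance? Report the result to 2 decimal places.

p = (3/4)(1 − e^(−4d/3)) = 0.75 × (1 − e^(-0.696)) = 0.75 × (1 − 0.498576) = 0.376068.

0.38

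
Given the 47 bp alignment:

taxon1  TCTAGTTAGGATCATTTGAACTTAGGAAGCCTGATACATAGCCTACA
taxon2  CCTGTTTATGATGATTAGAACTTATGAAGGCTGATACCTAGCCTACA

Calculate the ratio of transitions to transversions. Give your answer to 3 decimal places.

Transitions are A↔G and C↔T; transversions are all other mismatches.
Transitions: 2. Transversions: 7.
R = 2/7 = 0.285714… ≈ 0.286 (to 3 d.p.).

0.286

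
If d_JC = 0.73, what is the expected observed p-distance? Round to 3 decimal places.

p = (3/4)(1 − e^(−4d/3)) = 0.75 × (1 − e^(-0.973333)) = 0.75 × (1 − 0.377822) = 0.466634.

0.467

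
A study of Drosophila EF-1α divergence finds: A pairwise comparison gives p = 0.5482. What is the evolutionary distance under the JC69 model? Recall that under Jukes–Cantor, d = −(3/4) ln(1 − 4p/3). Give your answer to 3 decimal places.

0.985

d = −(3/4) ln(1 − 4p/3) = −0.75 ln(1 − 0.730933) = −0.75 ln(0.269067)
  = −0.75 × (-1.312795) = 0.984596 substitutions/site.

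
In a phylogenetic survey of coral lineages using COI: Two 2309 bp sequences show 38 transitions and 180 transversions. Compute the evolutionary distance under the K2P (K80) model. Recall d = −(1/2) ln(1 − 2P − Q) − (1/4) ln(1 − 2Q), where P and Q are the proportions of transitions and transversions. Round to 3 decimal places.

0.101

P = 38/2309 ≈ 0.016457 and Q = 180/2309 ≈ 0.077956.
Under the Kimura two-parameter model, d = −½ ln(1 − 2P − Q) − ¼ ln(1 − 2Q).
1 − 2P − Q = 0.88913, giving −½ ln(0.88913) = 0.058756.
1 − 2Q = 0.844088, giving −¼ ln(0.844088) = 0.042375.
d = 0.058756 + 0.042375 = 0.101131.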